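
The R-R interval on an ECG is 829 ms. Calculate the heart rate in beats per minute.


HR = 60 / RR_interval(s)
RR = 829 ms = 0.829 s
HR = 60 / 0.829 = 72.38 bpm


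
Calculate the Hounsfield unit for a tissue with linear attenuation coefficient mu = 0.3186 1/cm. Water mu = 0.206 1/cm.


HU = ((mu_tissue - mu_water) / mu_water) * 1000
HU = ((0.3186 - 0.206) / 0.206) * 1000
HU = 546.6


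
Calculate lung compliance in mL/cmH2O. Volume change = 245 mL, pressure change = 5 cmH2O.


C = dV / dP
C = 245 / 5
C = 49 mL/cmH2O


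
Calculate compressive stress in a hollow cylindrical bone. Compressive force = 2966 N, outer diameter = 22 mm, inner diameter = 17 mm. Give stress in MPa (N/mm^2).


A = pi*(r_o^2 - r_i^2)
r_o = 11 mm, r_i = 8.5 mm
A = 153.153 mm^2
sigma = F/A = 2966 / 153.153
sigma = 19.37 MPa


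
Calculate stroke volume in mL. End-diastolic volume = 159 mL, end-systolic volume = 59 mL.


SV = EDV - ESV
SV = 159 - 59
SV = 100 mL


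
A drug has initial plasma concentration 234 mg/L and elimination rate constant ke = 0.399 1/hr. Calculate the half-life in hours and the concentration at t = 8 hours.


t_half = ln(2) / ke = 0.693147 / 0.399 = 1.737 hr
C(t) = C0 * exp(-ke*t) = 234 * exp(-0.399*8)
C(8) = 9.615 mg/L


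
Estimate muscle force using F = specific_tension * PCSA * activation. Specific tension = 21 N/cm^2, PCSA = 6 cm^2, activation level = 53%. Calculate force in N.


F = sigma * PCSA * activation
F = 21 * 6 * 0.53
F = 66.78 N


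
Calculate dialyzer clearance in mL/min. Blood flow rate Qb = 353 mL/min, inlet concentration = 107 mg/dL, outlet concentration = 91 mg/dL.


K = Qb * (Cb_in - Cb_out) / Cb_in
K = 353 * (107 - 91) / 107
K = 52.79 mL/min


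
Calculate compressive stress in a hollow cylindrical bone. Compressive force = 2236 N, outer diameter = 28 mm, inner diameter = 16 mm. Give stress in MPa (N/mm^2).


A = pi*(r_o^2 - r_i^2)
r_o = 14 mm, r_i = 8 mm
A = 414.69 mm^2
sigma = F/A = 2236 / 414.69
sigma = 5.392 MPa


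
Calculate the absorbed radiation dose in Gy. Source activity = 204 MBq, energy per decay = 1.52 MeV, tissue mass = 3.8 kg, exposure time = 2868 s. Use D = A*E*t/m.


A = 204 MBq = 2.0400e+08 Bq
E = 1.52 MeV = 2.43504e-13 J
D = A*E*t/m = 2.0400e+08*2.43504e-13*2868/3.8
D = 0.03749 Gy


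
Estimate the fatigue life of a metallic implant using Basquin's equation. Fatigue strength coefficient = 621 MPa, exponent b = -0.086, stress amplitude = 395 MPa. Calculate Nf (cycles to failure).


sigma_a = sigma_f' * (2Nf)^b
2Nf = (sigma_a/sigma_f')^(1/b)
2Nf = (395/621)^(1/-0.086)
2Nf = 192.67254
Nf = 96.34


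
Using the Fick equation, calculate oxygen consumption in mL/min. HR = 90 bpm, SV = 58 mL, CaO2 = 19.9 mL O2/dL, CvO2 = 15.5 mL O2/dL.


CO = HR*SV = 90*58/1000 = 5.22 L/min
a-v O2 diff = 19.9 - 15.5 = 4.4 mL/dL
VO2 = CO * (CaO2-CvO2) * 10 dL/L
VO2 = 5.22 * 4.4 * 10
VO2 = 229.7 mL/min


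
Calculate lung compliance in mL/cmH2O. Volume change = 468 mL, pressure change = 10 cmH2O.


C = dV / dP
C = 468 / 10
C = 46.8 mL/cmH2O


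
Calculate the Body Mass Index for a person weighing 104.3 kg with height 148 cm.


BMI = weight / height^2
height = 148 cm = 1.48 m
BMI = 104.3 / 1.48^2
BMI = 47.62 kg/m^2


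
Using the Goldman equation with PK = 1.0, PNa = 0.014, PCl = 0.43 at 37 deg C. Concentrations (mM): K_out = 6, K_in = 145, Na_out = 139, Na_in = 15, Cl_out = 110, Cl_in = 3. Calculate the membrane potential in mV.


Vm = (RT/F)*ln((PK*Ko + PNa*Nao + PCl*Cli)/(PK*Ki + PNa*Nai + PCl*Clo))
Numer = 9.236, Denom = 192.51
Vm = -81.17 mV


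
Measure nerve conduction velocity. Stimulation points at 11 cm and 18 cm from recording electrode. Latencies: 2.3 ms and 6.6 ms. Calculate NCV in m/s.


Distance = (18 - 11) / 100 = 0.07 m
dt = (6.6 - 2.3) / 1000 = 0.0043 s
NCV = dist / dt = 16.28 m/s


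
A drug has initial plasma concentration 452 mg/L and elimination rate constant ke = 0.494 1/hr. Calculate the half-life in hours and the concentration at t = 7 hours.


t_half = ln(2) / ke = 0.693147 / 0.494 = 1.403 hr
C(t) = C0 * exp(-ke*t) = 452 * exp(-0.494*7)
C(7) = 14.23 mg/L


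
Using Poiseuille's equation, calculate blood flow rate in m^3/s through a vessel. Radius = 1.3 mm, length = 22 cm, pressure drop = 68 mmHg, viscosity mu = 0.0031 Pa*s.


Q = pi*r^4*dP / (8*mu*L)
r = 0.0013 m, L = 0.22 m
dP = 68 mmHg = 9065.896 Pa
Q = 1.4909e-05 m^3/s


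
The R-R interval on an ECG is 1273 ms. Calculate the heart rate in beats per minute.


HR = 60 / RR_interval(s)
RR = 1273 ms = 1.273 s
HR = 60 / 1.273 = 47.13 bpm


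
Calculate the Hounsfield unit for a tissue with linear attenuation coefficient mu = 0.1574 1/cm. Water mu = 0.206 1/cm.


HU = ((mu_tissue - mu_water) / mu_water) * 1000
HU = ((0.1574 - 0.206) / 0.206) * 1000
HU = -235.9


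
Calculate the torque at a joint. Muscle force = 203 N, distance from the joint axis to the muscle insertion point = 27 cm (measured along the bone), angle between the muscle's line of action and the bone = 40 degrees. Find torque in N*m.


Torque = F * d * sin(theta)   (moment arm = d*sin(theta))
d = 27 cm = 0.27 m
Torque = 203 * 0.27 * sin(40)
Torque = 35.23 N*m


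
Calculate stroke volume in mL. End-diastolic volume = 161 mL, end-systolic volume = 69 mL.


SV = EDV - ESV
SV = 161 - 69
SV = 92 mL


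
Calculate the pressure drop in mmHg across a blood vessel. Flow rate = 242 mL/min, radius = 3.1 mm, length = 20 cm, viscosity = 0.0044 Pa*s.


dP = 8*mu*L*Q / (pi*r^4)
Q = 242 mL/min = 4.03333e-06 m^3/s
dP = 97.8678 Pa = 97.8678 / 133.322 mmHg = 0.7341 mmHg


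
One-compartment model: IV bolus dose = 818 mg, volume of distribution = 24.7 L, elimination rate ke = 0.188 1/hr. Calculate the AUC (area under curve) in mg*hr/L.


C0 = Dose/Vd = 818/24.7 = 33.1174 mg/L
AUC = C0/ke = 33.1174/0.188
AUC = 176.2 mg*hr/L


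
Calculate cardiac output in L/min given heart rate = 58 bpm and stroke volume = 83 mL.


CO = HR * SV
CO = 58 * 83 / 1000
CO = 4.814 L/min


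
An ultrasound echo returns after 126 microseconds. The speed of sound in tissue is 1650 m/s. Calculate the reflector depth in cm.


depth = c * t / 2
t = 126 us = 1.2600e-04 s
depth = 1650 * 1.2600e-04 / 2
depth = 0.10395 m = 10.395 cm


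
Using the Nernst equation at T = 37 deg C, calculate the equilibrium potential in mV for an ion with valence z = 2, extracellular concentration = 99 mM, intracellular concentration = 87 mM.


E = (RT/(zF)) * ln(C_out/C_in)
T = 37 + 273.15 = 310.15 K
E = (8.314 * 310.15 / (2 * 96485)) * ln(99/87)
E = 1.727 mV


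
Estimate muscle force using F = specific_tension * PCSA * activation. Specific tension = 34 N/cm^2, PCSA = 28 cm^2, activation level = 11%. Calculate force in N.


F = sigma * PCSA * activation
F = 34 * 28 * 0.11
F = 104.7 N


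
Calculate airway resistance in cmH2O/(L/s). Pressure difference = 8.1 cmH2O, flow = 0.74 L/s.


R = dP / flow
R = 8.1 / 0.74
R = 10.95 cmH2O/(L/s)


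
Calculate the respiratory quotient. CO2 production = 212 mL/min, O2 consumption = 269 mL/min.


RQ = VCO2 / VO2
RQ = 212 / 269
RQ = 0.7881


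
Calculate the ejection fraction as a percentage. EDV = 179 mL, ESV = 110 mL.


SV = EDV - ESV = 179 - 110 = 69 mL
EF = SV/EDV * 100 = 69/179 * 100
EF = 38.55%


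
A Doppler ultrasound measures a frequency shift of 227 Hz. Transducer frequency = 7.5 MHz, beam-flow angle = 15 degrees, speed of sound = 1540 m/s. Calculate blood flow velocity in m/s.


v = fd * c / (2 * f0 * cos(theta))
v = 227 * 1540 / (2 * 7.5000e+06 * cos(15))
v = 0.02413 m/s


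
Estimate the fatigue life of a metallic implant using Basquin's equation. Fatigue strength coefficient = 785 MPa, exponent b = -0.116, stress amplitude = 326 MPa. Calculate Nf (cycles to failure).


sigma_a = sigma_f' * (2Nf)^b
2Nf = (sigma_a/sigma_f')^(1/b)
2Nf = (326/785)^(1/-0.116)
2Nf = 1950.3113
Nf = 975.2


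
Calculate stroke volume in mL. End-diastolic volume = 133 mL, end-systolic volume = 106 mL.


SV = EDV - ESV
SV = 133 - 106
SV = 27 mL


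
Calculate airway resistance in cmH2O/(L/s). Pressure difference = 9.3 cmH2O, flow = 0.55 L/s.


R = dP / flow
R = 9.3 / 0.55
R = 16.91 cmH2O/(L/s)


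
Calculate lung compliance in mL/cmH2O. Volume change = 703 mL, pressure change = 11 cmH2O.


C = dV / dP
C = 703 / 11
C = 63.91 mL/cmH2O


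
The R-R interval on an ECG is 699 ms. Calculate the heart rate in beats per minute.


HR = 60 / RR_interval(s)
RR = 699 ms = 0.699 s
HR = 60 / 0.699 = 85.84 bpm


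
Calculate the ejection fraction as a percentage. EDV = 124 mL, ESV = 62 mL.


SV = EDV - ESV = 124 - 62 = 62 mL
EF = SV/EDV * 100 = 62/124 * 100
EF = 50%


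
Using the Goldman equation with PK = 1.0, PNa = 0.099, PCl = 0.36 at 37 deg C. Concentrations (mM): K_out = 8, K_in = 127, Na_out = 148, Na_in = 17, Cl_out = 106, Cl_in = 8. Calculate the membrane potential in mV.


Vm = (RT/F)*ln((PK*Ko + PNa*Nao + PCl*Cli)/(PK*Ki + PNa*Nai + PCl*Clo))
Numer = 25.532, Denom = 166.843
Vm = -50.17 mV


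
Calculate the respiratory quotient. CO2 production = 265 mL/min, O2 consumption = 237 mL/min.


RQ = VCO2 / VO2
RQ = 265 / 237
RQ = 1.118


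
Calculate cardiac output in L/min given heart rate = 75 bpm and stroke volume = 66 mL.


CO = HR * SV
CO = 75 * 66 / 1000
CO = 4.95 L/min


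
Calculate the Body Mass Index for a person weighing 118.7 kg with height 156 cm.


BMI = weight / height^2
height = 156 cm = 1.56 m
BMI = 118.7 / 1.56^2
BMI = 48.78 kg/m^2


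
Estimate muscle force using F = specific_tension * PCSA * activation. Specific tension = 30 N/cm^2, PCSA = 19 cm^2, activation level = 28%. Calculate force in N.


F = sigma * PCSA * activation
F = 30 * 19 * 0.28
F = 159.6 N


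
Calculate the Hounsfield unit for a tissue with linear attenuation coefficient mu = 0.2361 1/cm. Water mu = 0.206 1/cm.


HU = ((mu_tissue - mu_water) / mu_water) * 1000
HU = ((0.2361 - 0.206) / 0.206) * 1000
HU = 146.1


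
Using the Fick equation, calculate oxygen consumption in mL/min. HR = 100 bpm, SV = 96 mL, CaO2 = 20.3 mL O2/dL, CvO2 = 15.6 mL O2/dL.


CO = HR*SV = 100*96/1000 = 9.6 L/min
a-v O2 diff = 20.3 - 15.6 = 4.7 mL/dL
VO2 = CO * (CaO2-CvO2) * 10 dL/L
VO2 = 9.6 * 4.7 * 10
VO2 = 451.2 mL/min


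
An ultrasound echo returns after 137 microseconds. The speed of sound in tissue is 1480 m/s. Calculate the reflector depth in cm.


depth = c * t / 2
t = 137 us = 1.3700e-04 s
depth = 1480 * 1.3700e-04 / 2
depth = 0.10138 m = 10.138 cm


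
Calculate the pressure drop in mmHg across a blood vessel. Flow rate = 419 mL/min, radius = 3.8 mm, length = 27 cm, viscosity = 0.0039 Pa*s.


dP = 8*mu*L*Q / (pi*r^4)
Q = 419 mL/min = 6.98333e-06 m^3/s
dP = 89.8042 Pa = 89.8042 / 133.322 mmHg = 0.6736 mmHg


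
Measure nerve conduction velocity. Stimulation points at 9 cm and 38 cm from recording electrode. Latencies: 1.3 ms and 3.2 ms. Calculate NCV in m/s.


Distance = (38 - 9) / 100 = 0.29 m
dt = (3.2 - 1.3) / 1000 = 0.0019 s
NCV = dist / dt = 152.6 m/s


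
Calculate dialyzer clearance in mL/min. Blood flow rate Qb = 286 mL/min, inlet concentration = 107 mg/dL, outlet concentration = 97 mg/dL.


K = Qb * (Cb_in - Cb_out) / Cb_in
K = 286 * (107 - 97) / 107
K = 26.73 mL/min


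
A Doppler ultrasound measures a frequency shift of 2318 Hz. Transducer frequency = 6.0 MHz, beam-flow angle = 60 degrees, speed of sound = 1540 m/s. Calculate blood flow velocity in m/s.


v = fd * c / (2 * f0 * cos(theta))
v = 2318 * 1540 / (2 * 6.0000e+06 * cos(60))
v = 0.595 m/s


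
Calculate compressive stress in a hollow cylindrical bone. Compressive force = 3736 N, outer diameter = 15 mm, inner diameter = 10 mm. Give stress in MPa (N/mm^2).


A = pi*(r_o^2 - r_i^2)
r_o = 7.5 mm, r_i = 5 mm
A = 98.1748 mm^2
sigma = F/A = 3736 / 98.1748
sigma = 38.05 MPa


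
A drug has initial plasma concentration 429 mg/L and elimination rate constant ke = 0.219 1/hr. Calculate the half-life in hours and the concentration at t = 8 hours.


t_half = ln(2) / ke = 0.693147 / 0.219 = 3.165 hr
C(t) = C0 * exp(-ke*t) = 429 * exp(-0.219*8)
C(8) = 74.4 mg/L


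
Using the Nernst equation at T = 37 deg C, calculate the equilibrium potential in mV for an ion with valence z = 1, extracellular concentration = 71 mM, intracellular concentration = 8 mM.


E = (RT/(zF)) * ln(C_out/C_in)
T = 37 + 273.15 = 310.15 K
E = (8.314 * 310.15 / (1 * 96485)) * ln(71/8)
E = 58.35 mV


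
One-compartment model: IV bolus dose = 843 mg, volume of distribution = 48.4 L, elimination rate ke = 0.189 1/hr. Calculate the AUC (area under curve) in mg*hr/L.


C0 = Dose/Vd = 843/48.4 = 17.4174 mg/L
AUC = C0/ke = 17.4174/0.189
AUC = 92.16 mg*hr/L


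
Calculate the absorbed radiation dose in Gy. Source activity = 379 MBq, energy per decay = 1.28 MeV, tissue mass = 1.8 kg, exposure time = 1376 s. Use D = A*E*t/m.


A = 379 MBq = 3.7900e+08 Bq
E = 1.28 MeV = 2.05056e-13 J
D = A*E*t/m = 3.7900e+08*2.05056e-13*1376/1.8
D = 0.05941 Gy


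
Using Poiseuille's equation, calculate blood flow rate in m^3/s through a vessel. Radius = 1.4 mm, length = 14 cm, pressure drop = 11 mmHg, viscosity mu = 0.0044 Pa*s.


Q = pi*r^4*dP / (8*mu*L)
r = 0.0014 m, L = 0.14 m
dP = 11 mmHg = 1466.542 Pa
Q = 3.5916e-06 m^3/s


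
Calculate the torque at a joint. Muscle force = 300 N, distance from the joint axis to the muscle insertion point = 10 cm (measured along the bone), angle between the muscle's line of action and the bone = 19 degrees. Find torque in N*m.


Torque = F * d * sin(theta)   (moment arm = d*sin(theta))
d = 10 cm = 0.1 m
Torque = 300 * 0.1 * sin(19)
Torque = 9.767 N*m


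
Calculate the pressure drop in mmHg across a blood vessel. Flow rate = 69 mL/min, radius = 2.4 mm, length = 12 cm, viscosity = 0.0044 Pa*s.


dP = 8*mu*L*Q / (pi*r^4)
Q = 69 mL/min = 1.15e-06 m^3/s
dP = 46.6044 Pa = 46.6044 / 133.322 mmHg = 0.3496 mmHg


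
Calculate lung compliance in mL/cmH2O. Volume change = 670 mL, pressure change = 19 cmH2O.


C = dV / dP
C = 670 / 19
C = 35.26 mL/cmH2O


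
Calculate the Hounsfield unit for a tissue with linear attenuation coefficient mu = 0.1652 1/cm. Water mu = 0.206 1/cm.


HU = ((mu_tissue - mu_water) / mu_water) * 1000
HU = ((0.1652 - 0.206) / 0.206) * 1000
HU = -198.1


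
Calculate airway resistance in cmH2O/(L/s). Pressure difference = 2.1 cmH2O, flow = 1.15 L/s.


R = dP / flow
R = 2.1 / 1.15
R = 1.826 cmH2O/(L/s)


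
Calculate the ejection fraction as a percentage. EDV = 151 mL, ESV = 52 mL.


SV = EDV - ESV = 151 - 52 = 99 mL
EF = SV/EDV * 100 = 99/151 * 100
EF = 65.56%


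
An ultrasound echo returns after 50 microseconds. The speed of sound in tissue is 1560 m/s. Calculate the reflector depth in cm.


depth = c * t / 2
t = 50 us = 5.0000e-05 s
depth = 1560 * 5.0000e-05 / 2
depth = 0.039 m = 3.9 cm


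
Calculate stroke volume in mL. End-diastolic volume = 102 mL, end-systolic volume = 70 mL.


SV = EDV - ESV
SV = 102 - 70
SV = 32 mL


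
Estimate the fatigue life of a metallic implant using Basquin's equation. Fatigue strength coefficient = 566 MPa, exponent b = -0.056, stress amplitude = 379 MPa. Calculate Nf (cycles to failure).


sigma_a = sigma_f' * (2Nf)^b
2Nf = (sigma_a/sigma_f')^(1/b)
2Nf = (379/566)^(1/-0.056)
2Nf = 1289.1621
Nf = 644.6


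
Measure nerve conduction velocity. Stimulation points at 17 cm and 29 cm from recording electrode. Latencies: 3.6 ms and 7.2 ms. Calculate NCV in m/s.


Distance = (29 - 17) / 100 = 0.12 m
dt = (7.2 - 3.6) / 1000 = 0.0036 s
NCV = dist / dt = 33.33 m/s


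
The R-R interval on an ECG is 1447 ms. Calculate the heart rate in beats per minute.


HR = 60 / RR_interval(s)
RR = 1447 ms = 1.447 s
HR = 60 / 1.447 = 41.47 bpm


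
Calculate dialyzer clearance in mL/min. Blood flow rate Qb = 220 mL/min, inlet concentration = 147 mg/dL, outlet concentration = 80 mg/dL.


K = Qb * (Cb_in - Cb_out) / Cb_in
K = 220 * (147 - 80) / 147
K = 100.3 mL/min


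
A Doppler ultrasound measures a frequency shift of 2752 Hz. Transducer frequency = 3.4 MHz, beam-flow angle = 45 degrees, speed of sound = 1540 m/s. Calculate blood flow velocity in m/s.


v = fd * c / (2 * f0 * cos(theta))
v = 2752 * 1540 / (2 * 3.4000e+06 * cos(45))
v = 0.8814 m/s


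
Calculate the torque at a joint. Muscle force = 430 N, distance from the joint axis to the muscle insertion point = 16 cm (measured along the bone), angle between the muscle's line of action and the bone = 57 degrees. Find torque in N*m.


Torque = F * d * sin(theta)   (moment arm = d*sin(theta))
d = 16 cm = 0.16 m
Torque = 430 * 0.16 * sin(57)
Torque = 57.7 N*m


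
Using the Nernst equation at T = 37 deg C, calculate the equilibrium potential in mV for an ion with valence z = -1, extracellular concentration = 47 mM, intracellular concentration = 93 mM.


E = (RT/(zF)) * ln(C_out/C_in)
T = 37 + 273.15 = 310.15 K
E = (8.314 * 310.15 / (-1 * 96485)) * ln(47/93)
E = 18.24 mV


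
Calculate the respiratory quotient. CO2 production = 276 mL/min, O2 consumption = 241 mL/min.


RQ = VCO2 / VO2
RQ = 276 / 241
RQ = 1.145


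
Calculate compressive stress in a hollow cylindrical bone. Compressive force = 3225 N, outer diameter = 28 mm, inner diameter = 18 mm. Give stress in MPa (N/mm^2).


A = pi*(r_o^2 - r_i^2)
r_o = 14 mm, r_i = 9 mm
A = 361.283 mm^2
sigma = F/A = 3225 / 361.283
sigma = 8.927 MPa


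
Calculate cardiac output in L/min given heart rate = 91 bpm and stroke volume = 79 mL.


CO = HR * SV
CO = 91 * 79 / 1000
CO = 7.189 L/min


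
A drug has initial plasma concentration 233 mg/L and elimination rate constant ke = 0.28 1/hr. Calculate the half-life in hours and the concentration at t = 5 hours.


t_half = ln(2) / ke = 0.693147 / 0.28 = 2.476 hr
C(t) = C0 * exp(-ke*t) = 233 * exp(-0.28*5)
C(5) = 57.46 mg/L


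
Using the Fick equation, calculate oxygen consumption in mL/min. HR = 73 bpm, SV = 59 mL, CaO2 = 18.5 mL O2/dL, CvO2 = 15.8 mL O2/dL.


CO = HR*SV = 73*59/1000 = 4.307 L/min
a-v O2 diff = 18.5 - 15.8 = 2.7 mL/dL
VO2 = CO * (CaO2-CvO2) * 10 dL/L
VO2 = 4.307 * 2.7 * 10
VO2 = 116.3 mL/min


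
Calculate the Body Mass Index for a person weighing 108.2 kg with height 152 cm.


BMI = weight / height^2
height = 152 cm = 1.52 m
BMI = 108.2 / 1.52^2
BMI = 46.83 kg/m^2


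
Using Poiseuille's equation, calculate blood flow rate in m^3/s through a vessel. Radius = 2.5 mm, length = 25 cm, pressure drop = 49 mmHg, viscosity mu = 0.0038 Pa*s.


Q = pi*r^4*dP / (8*mu*L)
r = 0.0025 m, L = 0.25 m
dP = 49 mmHg = 6532.778 Pa
Q = 1.0549e-04 m^3/s


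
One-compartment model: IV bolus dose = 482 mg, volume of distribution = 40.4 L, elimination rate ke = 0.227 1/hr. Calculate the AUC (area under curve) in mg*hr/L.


C0 = Dose/Vd = 482/40.4 = 11.9307 mg/L
AUC = C0/ke = 11.9307/0.227
AUC = 52.56 mg*hr/L


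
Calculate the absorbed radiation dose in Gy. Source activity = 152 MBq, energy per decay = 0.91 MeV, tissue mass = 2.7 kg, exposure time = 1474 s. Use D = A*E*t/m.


A = 152 MBq = 1.5200e+08 Bq
E = 0.91 MeV = 1.45782e-13 J
D = A*E*t/m = 1.5200e+08*1.45782e-13*1474/2.7
D = 0.0121 Gy


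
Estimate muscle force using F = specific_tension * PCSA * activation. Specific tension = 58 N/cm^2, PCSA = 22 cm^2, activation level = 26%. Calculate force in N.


F = sigma * PCSA * activation
F = 58 * 22 * 0.26
F = 331.8 N


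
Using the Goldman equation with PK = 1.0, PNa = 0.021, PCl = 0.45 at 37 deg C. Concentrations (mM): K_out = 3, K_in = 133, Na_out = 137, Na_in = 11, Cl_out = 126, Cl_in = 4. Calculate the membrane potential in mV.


Vm = (RT/F)*ln((PK*Ko + PNa*Nao + PCl*Cli)/(PK*Ki + PNa*Nai + PCl*Clo))
Numer = 7.677, Denom = 189.931
Vm = -85.75 mV


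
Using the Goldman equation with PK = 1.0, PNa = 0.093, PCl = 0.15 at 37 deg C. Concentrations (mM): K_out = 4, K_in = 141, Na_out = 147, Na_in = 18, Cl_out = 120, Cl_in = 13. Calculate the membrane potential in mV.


Vm = (RT/F)*ln((PK*Ko + PNa*Nao + PCl*Cli)/(PK*Ki + PNa*Nai + PCl*Clo))
Numer = 19.621, Denom = 160.674
Vm = -56.2 mV


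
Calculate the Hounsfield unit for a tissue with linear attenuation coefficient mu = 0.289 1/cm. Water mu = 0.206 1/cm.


HU = ((mu_tissue - mu_water) / mu_water) * 1000
HU = ((0.289 - 0.206) / 0.206) * 1000
HU = 402.9


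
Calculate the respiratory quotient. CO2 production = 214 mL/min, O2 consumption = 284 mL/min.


RQ = VCO2 / VO2
RQ = 214 / 284
RQ = 0.7535


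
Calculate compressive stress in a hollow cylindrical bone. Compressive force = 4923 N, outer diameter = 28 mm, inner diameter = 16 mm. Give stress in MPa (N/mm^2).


A = pi*(r_o^2 - r_i^2)
r_o = 14 mm, r_i = 8 mm
A = 414.69 mm^2
sigma = F/A = 4923 / 414.69
sigma = 11.87 MPa


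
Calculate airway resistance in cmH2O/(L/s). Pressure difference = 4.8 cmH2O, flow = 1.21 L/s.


R = dP / flow
R = 4.8 / 1.21
R = 3.967 cmH2O/(L/s)


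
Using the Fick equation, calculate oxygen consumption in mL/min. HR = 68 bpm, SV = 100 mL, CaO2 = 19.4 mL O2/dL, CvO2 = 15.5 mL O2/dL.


CO = HR*SV = 68*100/1000 = 6.8 L/min
a-v O2 diff = 19.4 - 15.5 = 3.9 mL/dL
VO2 = CO * (CaO2-CvO2) * 10 dL/L
VO2 = 6.8 * 3.9 * 10
VO2 = 265.2 mL/min


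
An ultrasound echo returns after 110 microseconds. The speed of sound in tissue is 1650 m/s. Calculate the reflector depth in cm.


depth = c * t / 2
t = 110 us = 1.1000e-04 s
depth = 1650 * 1.1000e-04 / 2
depth = 0.09075 m = 9.075 cm


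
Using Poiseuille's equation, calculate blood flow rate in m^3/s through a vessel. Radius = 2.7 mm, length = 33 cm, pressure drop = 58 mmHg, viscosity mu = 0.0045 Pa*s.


Q = pi*r^4*dP / (8*mu*L)
r = 0.0027 m, L = 0.33 m
dP = 58 mmHg = 7732.676 Pa
Q = 1.0867e-04 m^3/s


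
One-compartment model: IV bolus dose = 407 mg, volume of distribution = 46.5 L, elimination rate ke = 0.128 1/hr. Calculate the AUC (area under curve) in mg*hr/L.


C0 = Dose/Vd = 407/46.5 = 8.75269 mg/L
AUC = C0/ke = 8.75269/0.128
AUC = 68.38 mg*hr/L


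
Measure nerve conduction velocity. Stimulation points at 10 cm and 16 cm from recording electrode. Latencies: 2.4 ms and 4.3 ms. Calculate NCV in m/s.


Distance = (16 - 10) / 100 = 0.06 m
dt = (4.3 - 2.4) / 1000 = 0.0019 s
NCV = dist / dt = 31.58 m/s


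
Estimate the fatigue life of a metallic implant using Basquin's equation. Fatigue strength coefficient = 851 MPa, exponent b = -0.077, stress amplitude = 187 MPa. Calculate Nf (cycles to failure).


sigma_a = sigma_f' * (2Nf)^b
2Nf = (sigma_a/sigma_f')^(1/b)
2Nf = (187/851)^(1/-0.077)
2Nf = 3.5204388e+08
Nf = 1.7602e+08


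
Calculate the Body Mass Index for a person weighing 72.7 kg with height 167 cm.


BMI = weight / height^2
height = 167 cm = 1.67 m
BMI = 72.7 / 1.67^2
BMI = 26.07 kg/m^2


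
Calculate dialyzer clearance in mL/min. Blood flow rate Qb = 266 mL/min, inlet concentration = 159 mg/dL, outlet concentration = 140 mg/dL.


K = Qb * (Cb_in - Cb_out) / Cb_in
K = 266 * (159 - 140) / 159
K = 31.79 mL/min


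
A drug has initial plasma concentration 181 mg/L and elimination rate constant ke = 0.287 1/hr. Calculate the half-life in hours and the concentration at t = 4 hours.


t_half = ln(2) / ke = 0.693147 / 0.287 = 2.415 hr
C(t) = C0 * exp(-ke*t) = 181 * exp(-0.287*4)
C(4) = 57.43 mg/L


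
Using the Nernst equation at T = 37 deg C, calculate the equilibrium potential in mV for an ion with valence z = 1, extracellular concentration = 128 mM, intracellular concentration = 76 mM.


E = (RT/(zF)) * ln(C_out/C_in)
T = 37 + 273.15 = 310.15 K
E = (8.314 * 310.15 / (1 * 96485)) * ln(128/76)
E = 13.93 mV


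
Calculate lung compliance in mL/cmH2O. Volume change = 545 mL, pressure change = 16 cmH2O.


C = dV / dP
C = 545 / 16
C = 34.06 mL/cmH2O


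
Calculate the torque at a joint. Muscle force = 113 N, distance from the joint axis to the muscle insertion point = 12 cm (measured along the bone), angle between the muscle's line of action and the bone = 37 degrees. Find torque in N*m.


Torque = F * d * sin(theta)   (moment arm = d*sin(theta))
d = 12 cm = 0.12 m
Torque = 113 * 0.12 * sin(37)
Torque = 8.161 N*m


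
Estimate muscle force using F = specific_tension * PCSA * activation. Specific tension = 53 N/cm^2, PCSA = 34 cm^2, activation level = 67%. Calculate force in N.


F = sigma * PCSA * activation
F = 53 * 34 * 0.67
F = 1207 N


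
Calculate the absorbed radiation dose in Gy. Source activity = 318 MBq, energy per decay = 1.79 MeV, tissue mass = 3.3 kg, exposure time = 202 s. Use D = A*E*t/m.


A = 318 MBq = 3.1800e+08 Bq
E = 1.79 MeV = 2.86758e-13 J
D = A*E*t/m = 3.1800e+08*2.86758e-13*202/3.3
D = 0.005582 Gy


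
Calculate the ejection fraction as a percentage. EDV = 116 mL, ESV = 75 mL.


SV = EDV - ESV = 116 - 75 = 41 mL
EF = SV/EDV * 100 = 41/116 * 100
EF = 35.34%


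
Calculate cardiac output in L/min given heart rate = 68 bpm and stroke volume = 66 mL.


CO = HR * SV
CO = 68 * 66 / 1000
CO = 4.488 L/min


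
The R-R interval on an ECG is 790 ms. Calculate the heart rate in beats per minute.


HR = 60 / RR_interval(s)
RR = 790 ms = 0.79 s
HR = 60 / 0.79 = 75.95 bpm


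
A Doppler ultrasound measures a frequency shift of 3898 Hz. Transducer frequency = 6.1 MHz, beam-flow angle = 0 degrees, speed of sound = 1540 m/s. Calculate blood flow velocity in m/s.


v = fd * c / (2 * f0 * cos(theta))
v = 3898 * 1540 / (2 * 6.1000e+06 * cos(0))
v = 0.492 m/s


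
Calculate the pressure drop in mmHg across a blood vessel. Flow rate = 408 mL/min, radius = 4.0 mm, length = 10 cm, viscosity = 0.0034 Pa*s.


dP = 8*mu*L*Q / (pi*r^4)
Q = 408 mL/min = 6.8e-06 m^3/s
dP = 22.9979 Pa = 22.9979 / 133.322 mmHg = 0.1725 mmHg


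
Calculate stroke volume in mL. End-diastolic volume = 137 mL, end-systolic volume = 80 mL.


SV = EDV - ESV
SV = 137 - 80
SV = 57 mL


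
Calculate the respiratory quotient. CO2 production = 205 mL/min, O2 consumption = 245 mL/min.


RQ = VCO2 / VO2
RQ = 205 / 245
RQ = 0.8367


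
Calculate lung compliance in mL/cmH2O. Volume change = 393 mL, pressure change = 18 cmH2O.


C = dV / dP
C = 393 / 18
C = 21.83 mL/cmH2O


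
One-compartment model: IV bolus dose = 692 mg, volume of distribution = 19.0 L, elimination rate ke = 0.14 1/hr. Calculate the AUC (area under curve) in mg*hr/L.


C0 = Dose/Vd = 692/19.0 = 36.4211 mg/L
AUC = C0/ke = 36.4211/0.14
AUC = 260.2 mg*hr/L


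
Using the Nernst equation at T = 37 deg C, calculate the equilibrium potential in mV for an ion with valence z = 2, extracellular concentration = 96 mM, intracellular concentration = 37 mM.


E = (RT/(zF)) * ln(C_out/C_in)
T = 37 + 273.15 = 310.15 K
E = (8.314 * 310.15 / (2 * 96485)) * ln(96/37)
E = 12.74 mV


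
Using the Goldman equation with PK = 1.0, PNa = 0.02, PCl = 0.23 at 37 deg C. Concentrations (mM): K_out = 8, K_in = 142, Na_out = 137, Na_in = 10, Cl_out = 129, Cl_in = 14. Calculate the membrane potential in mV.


Vm = (RT/F)*ln((PK*Ko + PNa*Nao + PCl*Cli)/(PK*Ki + PNa*Nai + PCl*Clo))
Numer = 13.96, Denom = 171.87
Vm = -67.09 mV


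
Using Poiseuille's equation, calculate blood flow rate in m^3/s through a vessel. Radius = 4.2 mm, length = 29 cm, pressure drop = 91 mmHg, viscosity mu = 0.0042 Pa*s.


Q = pi*r^4*dP / (8*mu*L)
r = 0.0042 m, L = 0.29 m
dP = 91 mmHg = 12132.302 Pa
Q = 0.001217 m^3/s


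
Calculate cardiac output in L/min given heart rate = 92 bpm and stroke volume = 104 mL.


CO = HR * SV
CO = 92 * 104 / 1000
CO = 9.568 L/min


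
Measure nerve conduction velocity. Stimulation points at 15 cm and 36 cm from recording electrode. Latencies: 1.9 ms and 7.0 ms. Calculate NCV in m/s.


Distance = (36 - 15) / 100 = 0.21 m
dt = (7.0 - 1.9) / 1000 = 0.0051 s
NCV = dist / dt = 41.18 m/s


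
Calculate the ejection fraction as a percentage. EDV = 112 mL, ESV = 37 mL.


SV = EDV - ESV = 112 - 37 = 75 mL
EF = SV/EDV * 100 = 75/112 * 100
EF = 66.96%


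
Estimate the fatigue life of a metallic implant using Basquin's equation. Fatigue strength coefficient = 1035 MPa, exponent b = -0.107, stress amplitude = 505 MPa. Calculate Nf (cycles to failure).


sigma_a = sigma_f' * (2Nf)^b
2Nf = (sigma_a/sigma_f')^(1/b)
2Nf = (505/1035)^(1/-0.107)
2Nf = 817.72488
Nf = 408.9


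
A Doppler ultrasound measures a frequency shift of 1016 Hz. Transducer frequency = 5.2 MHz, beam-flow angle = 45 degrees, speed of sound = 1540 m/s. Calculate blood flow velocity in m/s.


v = fd * c / (2 * f0 * cos(theta))
v = 1016 * 1540 / (2 * 5.2000e+06 * cos(45))
v = 0.2128 m/s


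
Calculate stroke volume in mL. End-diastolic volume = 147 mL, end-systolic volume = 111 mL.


SV = EDV - ESV
SV = 147 - 111
SV = 36 mL


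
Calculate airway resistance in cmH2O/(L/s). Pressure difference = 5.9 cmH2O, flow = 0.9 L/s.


R = dP / flow
R = 5.9 / 0.9
R = 6.556 cmH2O/(L/s)


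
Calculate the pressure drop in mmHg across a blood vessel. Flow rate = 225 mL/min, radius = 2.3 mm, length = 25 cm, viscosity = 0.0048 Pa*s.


dP = 8*mu*L*Q / (pi*r^4)
Q = 225 mL/min = 3.75e-06 m^3/s
dP = 409.488 Pa = 409.488 / 133.322 mmHg = 3.071 mmHg


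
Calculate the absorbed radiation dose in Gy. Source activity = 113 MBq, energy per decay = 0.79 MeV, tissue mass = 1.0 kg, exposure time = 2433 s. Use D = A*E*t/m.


A = 113 MBq = 1.1300e+08 Bq
E = 0.79 MeV = 1.26558e-13 J
D = A*E*t/m = 1.1300e+08*1.26558e-13*2433/1.0
D = 0.03479 Gy


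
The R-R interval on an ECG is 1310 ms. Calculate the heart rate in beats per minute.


HR = 60 / RR_interval(s)
RR = 1310 ms = 1.31 s
HR = 60 / 1.31 = 45.8 bpm


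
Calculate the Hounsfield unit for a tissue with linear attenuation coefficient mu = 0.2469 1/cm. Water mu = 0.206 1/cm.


HU = ((mu_tissue - mu_water) / mu_water) * 1000
HU = ((0.2469 - 0.206) / 0.206) * 1000
HU = 198.5


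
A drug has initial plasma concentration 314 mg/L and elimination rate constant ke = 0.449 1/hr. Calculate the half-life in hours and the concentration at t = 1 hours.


t_half = ln(2) / ke = 0.693147 / 0.449 = 1.544 hr
C(t) = C0 * exp(-ke*t) = 314 * exp(-0.449*1)
C(1) = 200.4 mg/L


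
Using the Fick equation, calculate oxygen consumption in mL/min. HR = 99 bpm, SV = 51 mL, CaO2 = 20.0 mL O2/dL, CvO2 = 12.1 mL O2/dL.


CO = HR*SV = 99*51/1000 = 5.049 L/min
a-v O2 diff = 20.0 - 12.1 = 7.9 mL/dL
VO2 = CO * (CaO2-CvO2) * 10 dL/L
VO2 = 5.049 * 7.9 * 10
VO2 = 398.9 mL/min


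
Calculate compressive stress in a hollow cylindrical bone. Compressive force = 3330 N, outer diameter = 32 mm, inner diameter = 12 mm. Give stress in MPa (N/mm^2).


A = pi*(r_o^2 - r_i^2)
r_o = 16 mm, r_i = 6 mm
A = 691.15 mm^2
sigma = F/A = 3330 / 691.15
sigma = 4.818 MPa


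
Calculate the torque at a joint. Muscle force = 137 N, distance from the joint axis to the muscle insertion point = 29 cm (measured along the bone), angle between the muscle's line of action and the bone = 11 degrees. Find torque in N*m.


Torque = F * d * sin(theta)   (moment arm = d*sin(theta))
d = 29 cm = 0.29 m
Torque = 137 * 0.29 * sin(11)
Torque = 7.581 N*m


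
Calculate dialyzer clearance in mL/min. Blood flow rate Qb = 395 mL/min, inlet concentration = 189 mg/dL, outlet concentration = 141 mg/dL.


K = Qb * (Cb_in - Cb_out) / Cb_in
K = 395 * (189 - 141) / 189
K = 100.3 mL/min


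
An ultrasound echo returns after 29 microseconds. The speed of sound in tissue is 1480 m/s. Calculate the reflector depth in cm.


depth = c * t / 2
t = 29 us = 2.9000e-05 s
depth = 1480 * 2.9000e-05 / 2
depth = 0.02146 m = 2.146 cm


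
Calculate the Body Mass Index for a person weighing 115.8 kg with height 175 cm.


BMI = weight / height^2
height = 175 cm = 1.75 m
BMI = 115.8 / 1.75^2
BMI = 37.81 kg/m^2


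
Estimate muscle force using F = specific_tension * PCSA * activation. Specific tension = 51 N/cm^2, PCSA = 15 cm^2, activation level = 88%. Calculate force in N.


F = sigma * PCSA * activation
F = 51 * 15 * 0.88
F = 673.2 N


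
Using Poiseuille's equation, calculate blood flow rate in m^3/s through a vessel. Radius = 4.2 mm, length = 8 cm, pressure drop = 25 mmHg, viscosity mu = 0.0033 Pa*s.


Q = pi*r^4*dP / (8*mu*L)
r = 0.0042 m, L = 0.08 m
dP = 25 mmHg = 3333.05 Pa
Q = 0.001543 m^3/s


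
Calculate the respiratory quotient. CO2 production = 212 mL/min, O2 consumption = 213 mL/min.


RQ = VCO2 / VO2
RQ = 212 / 213
RQ = 0.9953


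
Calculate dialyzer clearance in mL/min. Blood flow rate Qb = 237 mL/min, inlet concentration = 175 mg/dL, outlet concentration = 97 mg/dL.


K = Qb * (Cb_in - Cb_out) / Cb_in
K = 237 * (175 - 97) / 175
K = 105.6 mL/min


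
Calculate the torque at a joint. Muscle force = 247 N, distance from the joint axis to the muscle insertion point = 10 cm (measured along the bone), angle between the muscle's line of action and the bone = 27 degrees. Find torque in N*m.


Torque = F * d * sin(theta)   (moment arm = d*sin(theta))
d = 10 cm = 0.1 m
Torque = 247 * 0.1 * sin(27)
Torque = 11.21 N*m


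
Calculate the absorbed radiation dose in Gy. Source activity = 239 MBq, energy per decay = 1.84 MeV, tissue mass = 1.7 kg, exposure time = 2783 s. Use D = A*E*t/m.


A = 239 MBq = 2.3900e+08 Bq
E = 1.84 MeV = 2.94768e-13 J
D = A*E*t/m = 2.3900e+08*2.94768e-13*2783/1.7
D = 0.1153 Gy


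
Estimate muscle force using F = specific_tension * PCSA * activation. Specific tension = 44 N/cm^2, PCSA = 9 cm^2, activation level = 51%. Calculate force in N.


F = sigma * PCSA * activation
F = 44 * 9 * 0.51
F = 202 N


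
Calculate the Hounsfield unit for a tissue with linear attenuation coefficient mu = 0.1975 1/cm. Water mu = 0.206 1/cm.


HU = ((mu_tissue - mu_water) / mu_water) * 1000
HU = ((0.1975 - 0.206) / 0.206) * 1000
HU = -41.26


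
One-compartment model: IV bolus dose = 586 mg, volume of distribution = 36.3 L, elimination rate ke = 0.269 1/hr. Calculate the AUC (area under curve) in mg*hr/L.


C0 = Dose/Vd = 586/36.3 = 16.1433 mg/L
AUC = C0/ke = 16.1433/0.269
AUC = 60.01 mg*hr/L


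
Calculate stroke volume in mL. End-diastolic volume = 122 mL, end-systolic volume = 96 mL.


SV = EDV - ESV
SV = 122 - 96
SV = 26 mL


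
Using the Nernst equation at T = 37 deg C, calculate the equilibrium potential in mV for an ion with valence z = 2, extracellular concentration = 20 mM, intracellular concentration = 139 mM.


E = (RT/(zF)) * ln(C_out/C_in)
T = 37 + 273.15 = 310.15 K
E = (8.314 * 310.15 / (2 * 96485)) * ln(20/139)
E = -25.91 mV


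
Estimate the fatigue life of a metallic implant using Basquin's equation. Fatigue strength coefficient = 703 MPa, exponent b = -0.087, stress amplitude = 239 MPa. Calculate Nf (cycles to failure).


sigma_a = sigma_f' * (2Nf)^b
2Nf = (sigma_a/sigma_f')^(1/b)
2Nf = (239/703)^(1/-0.087)
2Nf = 243062.25
Nf = 1.215e+05


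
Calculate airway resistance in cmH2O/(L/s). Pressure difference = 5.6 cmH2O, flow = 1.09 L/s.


R = dP / flow
R = 5.6 / 1.09
R = 5.138 cmH2O/(L/s)


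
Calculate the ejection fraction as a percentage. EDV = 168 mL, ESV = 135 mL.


SV = EDV - ESV = 168 - 135 = 33 mL
EF = SV/EDV * 100 = 33/168 * 100
EF = 19.64%


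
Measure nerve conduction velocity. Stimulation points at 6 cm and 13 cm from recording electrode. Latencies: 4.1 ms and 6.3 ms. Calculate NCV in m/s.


Distance = (13 - 6) / 100 = 0.07 m
dt = (6.3 - 4.1) / 1000 = 0.0022 s
NCV = dist / dt = 31.82 m/s


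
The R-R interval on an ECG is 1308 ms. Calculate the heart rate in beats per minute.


HR = 60 / RR_interval(s)
RR = 1308 ms = 1.308 s
HR = 60 / 1.308 = 45.87 bpm


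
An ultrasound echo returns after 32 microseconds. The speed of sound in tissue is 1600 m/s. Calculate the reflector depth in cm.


depth = c * t / 2
t = 32 us = 3.2000e-05 s
depth = 1600 * 3.2000e-05 / 2
depth = 0.0256 m = 2.56 cm


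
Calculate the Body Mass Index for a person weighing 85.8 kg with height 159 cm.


BMI = weight / height^2
height = 159 cm = 1.59 m
BMI = 85.8 / 1.59^2
BMI = 33.94 kg/m^2


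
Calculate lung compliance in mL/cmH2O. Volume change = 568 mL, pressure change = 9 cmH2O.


C = dV / dP
C = 568 / 9
C = 63.11 mL/cmH2O


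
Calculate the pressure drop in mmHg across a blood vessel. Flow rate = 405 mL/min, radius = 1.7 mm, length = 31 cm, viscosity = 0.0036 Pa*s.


dP = 8*mu*L*Q / (pi*r^4)
Q = 405 mL/min = 6.75e-06 m^3/s
dP = 2296.74 Pa = 2296.74 / 133.322 mmHg = 17.23 mmHg


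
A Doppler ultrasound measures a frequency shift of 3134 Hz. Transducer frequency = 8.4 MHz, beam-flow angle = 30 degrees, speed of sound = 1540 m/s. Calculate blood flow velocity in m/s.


v = fd * c / (2 * f0 * cos(theta))
v = 3134 * 1540 / (2 * 8.4000e+06 * cos(30))
v = 0.3317 m/s


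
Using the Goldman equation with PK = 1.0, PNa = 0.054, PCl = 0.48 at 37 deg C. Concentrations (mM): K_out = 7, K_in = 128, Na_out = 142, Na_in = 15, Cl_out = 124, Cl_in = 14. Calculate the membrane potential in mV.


Vm = (RT/F)*ln((PK*Ko + PNa*Nao + PCl*Cli)/(PK*Ki + PNa*Nai + PCl*Clo))
Numer = 21.388, Denom = 188.33
Vm = -58.14 mV


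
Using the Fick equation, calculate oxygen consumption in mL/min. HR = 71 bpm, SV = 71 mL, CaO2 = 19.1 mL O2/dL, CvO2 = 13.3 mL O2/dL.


CO = HR*SV = 71*71/1000 = 5.041 L/min
a-v O2 diff = 19.1 - 13.3 = 5.8 mL/dL
VO2 = CO * (CaO2-CvO2) * 10 dL/L
VO2 = 5.041 * 5.8 * 10
VO2 = 292.4 mL/min


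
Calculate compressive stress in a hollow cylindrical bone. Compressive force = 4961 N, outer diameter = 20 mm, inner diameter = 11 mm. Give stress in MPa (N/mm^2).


A = pi*(r_o^2 - r_i^2)
r_o = 10 mm, r_i = 5.5 mm
A = 219.126 mm^2
sigma = F/A = 4961 / 219.126
sigma = 22.64 MPa


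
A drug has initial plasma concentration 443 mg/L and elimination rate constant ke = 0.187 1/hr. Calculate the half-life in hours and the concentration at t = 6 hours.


t_half = ln(2) / ke = 0.693147 / 0.187 = 3.707 hr
C(t) = C0 * exp(-ke*t) = 443 * exp(-0.187*6)
C(6) = 144.3 mg/L


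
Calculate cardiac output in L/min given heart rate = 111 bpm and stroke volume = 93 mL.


CO = HR * SV
CO = 111 * 93 / 1000
CO = 10.32 L/min


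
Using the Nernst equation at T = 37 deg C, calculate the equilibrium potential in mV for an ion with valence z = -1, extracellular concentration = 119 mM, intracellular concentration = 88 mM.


E = (RT/(zF)) * ln(C_out/C_in)
T = 37 + 273.15 = 310.15 K
E = (8.314 * 310.15 / (-1 * 96485)) * ln(119/88)
E = -8.065 mV


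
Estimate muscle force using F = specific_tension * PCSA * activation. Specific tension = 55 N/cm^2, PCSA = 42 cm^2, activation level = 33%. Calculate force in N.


F = sigma * PCSA * activation
F = 55 * 42 * 0.33
F = 762.3 N


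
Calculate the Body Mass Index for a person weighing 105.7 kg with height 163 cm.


BMI = weight / height^2
height = 163 cm = 1.63 m
BMI = 105.7 / 1.63^2
BMI = 39.78 kg/m^2


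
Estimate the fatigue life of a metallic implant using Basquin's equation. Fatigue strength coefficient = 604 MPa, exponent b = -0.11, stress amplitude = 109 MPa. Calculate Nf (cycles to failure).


sigma_a = sigma_f' * (2Nf)^b
2Nf = (sigma_a/sigma_f')^(1/b)
2Nf = (109/604)^(1/-0.11)
2Nf = 5755657.1
Nf = 2.8778e+06


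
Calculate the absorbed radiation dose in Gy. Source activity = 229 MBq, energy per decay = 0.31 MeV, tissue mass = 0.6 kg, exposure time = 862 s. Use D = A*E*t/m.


A = 229 MBq = 2.2900e+08 Bq
E = 0.31 MeV = 4.9662e-14 J
D = A*E*t/m = 2.2900e+08*4.9662e-14*862/0.6
D = 0.01634 Gy


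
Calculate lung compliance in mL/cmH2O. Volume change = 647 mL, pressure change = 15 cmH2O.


C = dV / dP
C = 647 / 15
C = 43.13 mL/cmH2O


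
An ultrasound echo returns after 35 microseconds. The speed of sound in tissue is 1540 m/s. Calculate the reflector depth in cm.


depth = c * t / 2
t = 35 us = 3.5000e-05 s
depth = 1540 * 3.5000e-05 / 2
depth = 0.02695 m = 2.695 cm
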